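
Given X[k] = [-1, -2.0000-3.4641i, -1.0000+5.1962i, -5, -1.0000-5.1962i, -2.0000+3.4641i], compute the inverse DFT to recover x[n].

x[n] = (1/6) Σ(k=0 to 5) X[k] · e^(2πikn/6)

Computing each x[n]:
x[0] = -2
x[1] = 0
x[2] = 2
x[3] = 1
x[4] = -3
x[5] = 1

x = [-2, 0, 2, 1, -3, 1]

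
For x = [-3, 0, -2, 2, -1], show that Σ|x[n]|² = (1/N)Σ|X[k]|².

Time domain:
Σ|x[n]|² = |-3|² + |0|² + |-2|² + |2|² + |-1|² = 18.0000

Frequency domain:
(1/5)Σ|X[k]|² = (1/5)(|-4|² + |-3.3090+1.4001i|² + |-2.1910-4.3920i|² + |-2.1910+4.3920i|² + |-3.3090-1.4001i|²) = (1/5)·90.0000 = 18.0000

Both sides agree, confirming Parseval's theorem.

Σ|x[n]|² = (1/N)Σ|X[k]|² = 18.0000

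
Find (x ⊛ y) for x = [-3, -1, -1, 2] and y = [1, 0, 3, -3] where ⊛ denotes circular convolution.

(x ⊛ y)[n] = Σ(m=0 to 3) x[m] · y[(n-m) mod 4]

Computing each output sample:
(x ⊛ y)[0] = -3
(x ⊛ y)[1] = 8
(x ⊛ y)[2] = -16
(x ⊛ y)[3] = 8

x ⊛ y = [-3, 8, -16, 8]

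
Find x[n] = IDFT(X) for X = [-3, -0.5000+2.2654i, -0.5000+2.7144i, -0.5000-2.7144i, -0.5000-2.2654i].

x[n] = (1/5) Σ(k=0 to 4) X[k] · e^(2πikn/5)

Computing each x[n]:
x[0] = -1
x[1] = -2
x[2] = 0
x[3] = -1
x[4] = 1

x = [-1, -2, 0, -1, 1]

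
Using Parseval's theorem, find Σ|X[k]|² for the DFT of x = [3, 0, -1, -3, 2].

Parseval: Σ|x[n]|² = (1/N)Σ|X[k]|², so Σ|X[k]|² = N·Σ|x[n]|² = 5·23.0000

Σ|X[k]|² = N·Σ|x[n]|² = 5·23.0000 = 115.0000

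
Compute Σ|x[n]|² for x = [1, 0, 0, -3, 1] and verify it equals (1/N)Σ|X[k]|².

Time domain:
Σ|x[n]|² = |1|² + |0|² + |0|² + |-3|² + |1|² = 11.0000

Frequency domain:
(1/5)Σ|X[k]|² = (1/5)(|-1|² + |3.7361-0.8123i|² + |-0.7361+3.4410i|² + |-0.7361-3.4410i|² + |3.7361+0.8123i|²) = (1/5)·55.0000 = 11.0000

Both sides agree, confirming Parseval's theorem.

Σ|x[n]|² = (1/N)Σ|X[k]|² = 11.0000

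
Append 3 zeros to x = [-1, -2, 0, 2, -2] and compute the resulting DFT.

Original 5-point DFT: [-3, -3.8541+1.1756i, 2.8541-1.9021i, 2.8541+1.9021i, -3.8541-1.1756i]
Zero-padded 8-point DFT provides frequency interpolation.

DFT_8([x, 0, ...]) = [-3, -1.8284, -3+4i, 3.8284, -3, 3.8284, -3-4i, -1.8284]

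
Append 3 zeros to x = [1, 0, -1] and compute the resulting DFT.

Original 3-point DFT: [0, 1.5000-0.8660i, 1.5000+0.8660i]
Zero-padded 6-point DFT provides frequency interpolation.

DFT_6([x, 0, ...]) = [0, 1.5000+0.8660i, 1.5000-0.8660i, 0, 1.5000+0.8660i, 1.5000-0.8660i]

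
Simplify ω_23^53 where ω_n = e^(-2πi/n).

Since ω_23^23 = 1, powers reduce modulo 23.
53 mod 23 = 7
So ω_23^53 = ω_23^7 = e^(-2πi·7/23)

ω_23^53 = ω_23^7 = -0.3349-0.9423i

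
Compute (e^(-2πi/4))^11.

Since ω_4^4 = 1, powers reduce modulo 4.
11 mod 4 = 3
So ω_4^11 = ω_4^3 = e^(-2πi·3/4)

ω_4^11 = ω_4^3 = 1i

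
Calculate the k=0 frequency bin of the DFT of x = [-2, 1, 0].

X[0] = Σ(n=0 to 2) x[n] · ω_3^0 = Σ x[n]
= (-2) + (1) + (0)

X[0] = -1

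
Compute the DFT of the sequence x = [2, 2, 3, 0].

X[k] = Σ(n=0 to 3) x[n] · ω_4^(nk)
where ω_4 = e^(-2πi/4)

Computing each X[k]:
X[0] = 7
X[1] = -1-2i
X[2] = 3
X[3] = -1+2i

X = [7, -1-2i, 3, -1+2i]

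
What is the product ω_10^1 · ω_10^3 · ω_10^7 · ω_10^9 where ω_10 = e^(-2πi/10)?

The primitive 10th roots of unity are ω_10^k for k coprime to 10: k ∈ {1, 3, 7, 9}
Their product equals the constant term of the cyclotomic polynomial Φ_10(x) up to sign.
For n ≥ 3, the product of all primitive nth roots of unity is 1. (For n=1 it is 1; for n=2 it is -1.)

1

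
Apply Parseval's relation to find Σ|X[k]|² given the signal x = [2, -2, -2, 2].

Parseval: Σ|x[n]|² = (1/N)Σ|X[k]|², so Σ|X[k]|² = N·Σ|x[n]|² = 4·16.0000

Σ|X[k]|² = N·Σ|x[n]|² = 4·16.0000 = 64.0000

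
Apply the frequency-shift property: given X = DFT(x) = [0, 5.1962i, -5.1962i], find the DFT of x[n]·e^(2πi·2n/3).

Modulation property: DFT(ω_3^(-2n)·x[n]) = X[(k-2) mod 3], so circularly shift X by 2 positions.

X[k-2] = [5.1962i, -5.1962i, 0]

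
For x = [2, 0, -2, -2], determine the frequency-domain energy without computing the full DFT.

Parseval: Σ|x[n]|² = (1/N)Σ|X[k]|², so Σ|X[k]|² = N·Σ|x[n]|² = 4·12.0000

Σ|X[k]|² = N·Σ|x[n]|² = 4·12.0000 = 48.0000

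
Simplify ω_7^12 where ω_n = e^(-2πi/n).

Since ω_7^7 = 1, powers reduce modulo 7.
12 mod 7 = 5
So ω_7^12 = ω_7^5 = e^(-2πi·5/7)

ω_7^12 = ω_7^5 = -0.2225+0.9749i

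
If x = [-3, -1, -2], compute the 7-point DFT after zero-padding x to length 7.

Original 3-point DFT: [-6, -1.5000-0.8660i, -1.5000+0.8660i]
Zero-padded 7-point DFT provides frequency interpolation.

DFT_7([x, 0, ...]) = [-6, -3.1784+2.7317i, -0.9755+0.1072i, -3.3460-1.1298i, -3.3460+1.1298i, -0.9755-0.1072i, -3.1784-2.7317i]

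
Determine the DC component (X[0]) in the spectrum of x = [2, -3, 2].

X[0] = Σ(n=0 to 2) x[n] · ω_3^0 = Σ x[n]
= (2) + (-3) + (2)

X[0] = 1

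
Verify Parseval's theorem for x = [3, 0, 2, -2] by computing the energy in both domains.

Time domain:
Σ|x[n]|² = |3|² + |0|² + |2|² + |-2|² = 17.0000

Frequency domain:
(1/4)Σ|X[k]|² = (1/4)(|3|² + |1-2i|² + |7|² + |1+2i|²) = (1/4)·68.0000 = 17.0000

Both sides agree, confirming Parseval's theorem.

Σ|x[n]|² = (1/N)Σ|X[k]|² = 17.0000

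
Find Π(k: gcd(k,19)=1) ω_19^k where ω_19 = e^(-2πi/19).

The primitive 19th roots of unity are ω_19^k for k coprime to 19: k ∈ {1, 2, 3, 4, 5, 6, 7, 8, 9, 10, 11, 12, 13, 14, 15, 16, 17, 18}
Their product equals the constant term of the cyclotomic polynomial Φ_19(x) up to sign.
For n ≥ 3, the product of all primitive nth roots of unity is 1. (For n=1 it is 1; for n=2 it is -1.)

1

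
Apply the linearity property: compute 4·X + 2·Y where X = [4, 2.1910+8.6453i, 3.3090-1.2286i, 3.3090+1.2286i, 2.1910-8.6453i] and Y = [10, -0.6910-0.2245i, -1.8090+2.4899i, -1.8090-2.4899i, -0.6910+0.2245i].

By linearity: DFT(4x + 2y) = 4·DFT(x) + 2·DFT(y)
= 4·[4, 2.1910+8.6453i, 3.3090-1.2286i, 3.3090+1.2286i, 2.1910-8.6453i] + 2·[10, -0.6910-0.2245i, -1.8090+2.4899i, -1.8090-2.4899i, -0.6910+0.2245i]

Computing element-wise:
Z[0] = 4·(4) + 2·(10) = 36
Z[1] = 4·(2.1910+8.6453i) + 2·(-0.6910-0.2245i) = 7.3820+34.1322i
Z[2] = 4·(3.3090-1.2286i) + 2·(-1.8090+2.4899i) = 9.6180+0.0654i
Z[3] = 4·(3.3090+1.2286i) + 2·(-1.8090-2.4899i) = 9.6180-0.0654i
Z[4] = 4·(2.1910-8.6453i) + 2·(-0.6910+0.2245i) = 7.3820-34.1322i

DFT(4x + 2y) = 4·X + 2·Y = [36, 7.3820+34.1322i, 9.6180+0.0654i, 9.6180-0.0654i, 7.3820-34.1322i]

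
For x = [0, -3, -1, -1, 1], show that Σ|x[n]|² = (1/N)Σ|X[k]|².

Time domain:
Σ|x[n]|² = |0|² + |-3|² + |-1|² + |-1|² + |1|² = 12.0000

Frequency domain:
(1/5)Σ|X[k]|² = (1/5)(|-4|² + |1.0000+3.8042i|² + |1.0000+2.3511i|² + |1.0000-2.3511i|² + |1.0000-3.8042i|²) = (1/5)·60.0000 = 12.0000

Both sides agree, confirming Parseval's theorem.

Σ|x[n]|² = (1/N)Σ|X[k]|² = 12.0000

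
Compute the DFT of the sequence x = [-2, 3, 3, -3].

X[k] = Σ(n=0 to 3) x[n] · ω_4^(nk)
where ω_4 = e^(-2πi/4)

Computing each X[k]:
X[0] = 1
X[1] = -5-6i
X[2] = 1
X[3] = -5+6i

X = [1, -5-6i, 1, -5+6i]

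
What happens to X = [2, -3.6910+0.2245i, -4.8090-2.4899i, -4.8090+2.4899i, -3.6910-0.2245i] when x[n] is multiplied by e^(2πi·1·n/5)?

Modulation property: DFT(ω_5^(-1n)·x[n]) = X[(k-1) mod 5], so circularly shift X by 1 positions.

X[k-1] = [-3.6910-0.2245i, 2, -3.6910+0.2245i, -4.8090-2.4899i, -4.8090+2.4899i]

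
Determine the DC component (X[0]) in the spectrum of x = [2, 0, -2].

X[0] = Σ(n=0 to 2) x[n] · ω_3^0 = Σ x[n]
= (2) + (0) + (-2)

X[0] = 0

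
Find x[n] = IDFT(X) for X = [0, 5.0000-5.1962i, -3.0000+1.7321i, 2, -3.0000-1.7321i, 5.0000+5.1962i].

x[n] = (1/6) Σ(k=0 to 5) X[k] · e^(2πikn/6)

Computing each x[n]:
x[0] = 1
x[1] = 2
x[2] = 2
x[3] = -3
x[4] = -2
x[5] = 0

x = [1, 2, 2, -3, -2, 0]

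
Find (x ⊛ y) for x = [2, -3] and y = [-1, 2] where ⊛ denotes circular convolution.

(x ⊛ y)[n] = Σ(m=0 to 1) x[m] · y[(n-m) mod 2]

Computing each output sample:
(x ⊛ y)[0] = -8
(x ⊛ y)[1] = 7

x ⊛ y = [-8, 7]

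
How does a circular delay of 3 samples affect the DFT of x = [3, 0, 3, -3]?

Time shift by 3: X_shifted[k] = ω_4^(3k) · X[k]
Shifted x = [0, 3, -3, 3]

DFT(x[n-3]) = [3, 3, -9, 3]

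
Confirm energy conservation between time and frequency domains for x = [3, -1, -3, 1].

Time domain:
Σ|x[n]|² = |3|² + |-1|² + |-3|² + |1|² = 20.0000

Frequency domain:
(1/4)Σ|X[k]|² = (1/4)(|0|² + |6+2i|² + |0|² + |6-2i|²) = (1/4)·80.0000 = 20.0000

Both sides agree, confirming Parseval's theorem.

Σ|x[n]|² = (1/N)Σ|X[k]|² = 20.0000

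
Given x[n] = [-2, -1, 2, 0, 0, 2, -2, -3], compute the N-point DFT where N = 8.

X[k] = Σ(n=0 to 7) x[n] · ω_8^(nk)
where ω_8 = e^(-2πi/8)

Computing each X[k]:
X[0] = -4
X[1] = -6.2426-4.0000i
X[2] = -2-4i
X[3] = 2.2426+4.0000i
X[4] = 0
X[5] = 2.2426-4.0000i
X[6] = -2+4i
X[7] = -6.2426+4.0000i

X = [-4, -6.2426-4.0000i, -2-4i, 2.2426+4.0000i, 0, 2.2426-4.0000i, -2+4i, -6.2426+4.0000i]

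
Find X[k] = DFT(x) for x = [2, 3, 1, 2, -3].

X[k] = Σ(n=0 to 4) x[n] · ω_5^(nk)
where ω_5 = e^(-2πi/5)

Computing each X[k]:
X[0] = 5
X[1] = -0.4271-5.1186i
X[2] = 2.9271-4.4778i
X[3] = 2.9271+4.4778i
X[4] = -0.4271+5.1186i

X = [5, -0.4271-5.1186i, 2.9271-4.4778i, 2.9271+4.4778i, -0.4271+5.1186i]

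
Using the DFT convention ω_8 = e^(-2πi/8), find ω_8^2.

ω_8^2 = e^(-2πi·2/8)
= cos(-2π·2/8) + i·sin(-2π·2/8)
= cos(-4π/8) + i·sin(-4π/8)

ω_8^2 = cos(-4π/8) + i·sin(-4π/8) = -1i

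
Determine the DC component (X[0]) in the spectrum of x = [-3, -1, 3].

X[0] = Σ(n=0 to 2) x[n] · ω_3^0 = Σ x[n]
= (-3) + (-1) + (3)

X[0] = -1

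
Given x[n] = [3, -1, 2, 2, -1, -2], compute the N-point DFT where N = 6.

X[k] = Σ(n=0 to 5) x[n] · ω_6^(nk)
where ω_6 = e^(-2πi/6)

Computing each X[k]:
X[0] = 3
X[1] = -1.0000-3.4641i
X[2] = 6.0000+1.7321i
X[3] = 5
X[4] = 6.0000-1.7321i
X[5] = -1.0000+3.4641i

X = [3, -1.0000-3.4641i, 6.0000+1.7321i, 5, 6.0000-1.7321i, -1.0000+3.4641i]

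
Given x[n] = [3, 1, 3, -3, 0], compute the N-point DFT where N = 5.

X[k] = Σ(n=0 to 4) x[n] · ω_5^(nk)
where ω_5 = e^(-2πi/5)

Computing each X[k]:
X[0] = 4
X[1] = 3.3090-4.4778i
X[2] = 2.1910+5.1186i
X[3] = 2.1910-5.1186i
X[4] = 3.3090+4.4778i

X = [4, 3.3090-4.4778i, 2.1910+5.1186i, 2.1910-5.1186i, 3.3090+4.4778i]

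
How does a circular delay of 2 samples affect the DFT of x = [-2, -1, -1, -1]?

Time shift by 2: X_shifted[k] = ω_4^(2k) · X[k]
Shifted x = [-1, -1, -2, -1]

DFT(x[n-2]) = [-5, 1, -1, 1]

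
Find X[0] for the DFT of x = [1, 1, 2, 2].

X[0] = Σ(n=0 to 3) x[n] · ω_4^0 = Σ x[n]
= (1) + (1) + (2) + (2)

X[0] = 6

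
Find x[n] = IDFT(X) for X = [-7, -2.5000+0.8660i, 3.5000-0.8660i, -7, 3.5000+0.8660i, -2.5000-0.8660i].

x[n] = (1/6) Σ(k=0 to 5) X[k] · e^(2πikn/6)

Computing each x[n]:
x[0] = -2
x[1] = -1
x[2] = -3
x[3] = 2
x[4] = -2
x[5] = -1

x = [-2, -1, -3, 2, -2, -1]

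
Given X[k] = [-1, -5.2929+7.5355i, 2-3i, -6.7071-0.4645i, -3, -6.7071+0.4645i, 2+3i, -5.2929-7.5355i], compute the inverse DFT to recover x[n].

x[n] = (1/8) Σ(k=0 to 7) X[k] · e^(2πikn/8)

Computing each x[n]:
x[0] = -3
x[1] = 0
x[2] = -3
x[3] = -2
x[4] = 3
x[5] = 2
x[6] = 1
x[7] = 1

x = [-3, 0, -3, -2, 3, 2, 1, 1]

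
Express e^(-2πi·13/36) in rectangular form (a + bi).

ω_36^13 = e^(-2πi·13/36)
= cos(-2π·13/36) + i·sin(-2π·13/36)
= cos(-26π/36) + i·sin(-26π/36)

ω_36^13 = cos(-26π/36) + i·sin(-26π/36) = -0.6428-0.7660i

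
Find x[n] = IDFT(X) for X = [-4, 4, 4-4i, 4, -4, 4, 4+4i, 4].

x[n] = (1/8) Σ(k=0 to 7) X[k] · e^(2πikn/8)

Computing each x[n]:
x[0] = 2
x[1] = 1
x[2] = -2
x[3] = -1
x[4] = -2
x[5] = 1
x[6] = -2
x[7] = -1

x = [2, 1, -2, -1, -2, 1, -2, -1]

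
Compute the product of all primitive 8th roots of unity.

The primitive 8th roots of unity are ω_8^k for k coprime to 8: k ∈ {1, 3, 5, 7}
Their product equals the constant term of the cyclotomic polynomial Φ_8(x) up to sign.
For n ≥ 3, the product of all primitive nth roots of unity is 1. (For n=1 it is 1; for n=2 it is -1.)

1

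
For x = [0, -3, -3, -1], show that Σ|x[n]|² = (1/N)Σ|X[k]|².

Time domain:
Σ|x[n]|² = |0|² + |-3|² + |-3|² + |-1|² = 19.0000

Frequency domain:
(1/4)Σ|X[k]|² = (1/4)(|-7|² + |3+2i|² + |1|² + |3-2i|²) = (1/4)·76.0000 = 19.0000

Both sides agree, confirming Parseval's theorem.

Σ|x[n]|² = (1/N)Σ|X[k]|² = 19.0000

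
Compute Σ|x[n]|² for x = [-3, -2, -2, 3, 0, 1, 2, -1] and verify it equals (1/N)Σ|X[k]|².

Time domain:
Σ|x[n]|² = |-3|² + |-2|² + |-2|² + |3|² + |0|² + |1|² + |2|² + |-1|² = 32.0000

Frequency domain:
(1/8)Σ|X[k]|² = (1/8)(|-2|² + |-7.9497+3.2929i|² + |-3+3i|² + |1.9497-4.7071i|² + |-4|² + |1.9497+4.7071i|² + |-3-3i|² + |-7.9497-3.2929i|²) = (1/8)·256.0000 = 32.0000

Both sides agree, confirming Parseval's theorem.

Σ|x[n]|² = (1/N)Σ|X[k]|² = 32.0000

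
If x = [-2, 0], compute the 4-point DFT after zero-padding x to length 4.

Original 2-point DFT: [-2, -2]
Zero-padded 4-point DFT provides frequency interpolation.

DFT_4([x, 0, ...]) = [-2, -2, -2, -2]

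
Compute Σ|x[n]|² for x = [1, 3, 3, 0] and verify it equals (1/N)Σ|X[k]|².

Time domain:
Σ|x[n]|² = |1|² + |3|² + |3|² + |0|² = 19.0000

Frequency domain:
(1/4)Σ|X[k]|² = (1/4)(|7|² + |-2-3i|² + |1|² + |-2+3i|²) = (1/4)·76.0000 = 19.0000

Both sides agree, confirming Parseval's theorem.

Σ|x[n]|² = (1/N)Σ|X[k]|² = 19.0000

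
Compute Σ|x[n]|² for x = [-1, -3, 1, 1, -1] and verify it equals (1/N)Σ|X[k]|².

Time domain:
Σ|x[n]|² = |-1|² + |-3|² + |1|² + |1|² + |-1|² = 13.0000

Frequency domain:
(1/5)Σ|X[k]|² = (1/5)(|-3|² + |-3.8541+1.9021i|² + |2.8541+1.1756i|² + |2.8541-1.1756i|² + |-3.8541-1.9021i|²) = (1/5)·65.0000 = 13.0000

Both sides agree, confirming Parseval's theorem.

Σ|x[n]|² = (1/N)Σ|X[k]|² = 13.0000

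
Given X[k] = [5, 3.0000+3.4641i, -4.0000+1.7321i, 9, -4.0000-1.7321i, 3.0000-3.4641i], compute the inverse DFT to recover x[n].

x[n] = (1/6) Σ(k=0 to 5) X[k] · e^(2πikn/6)

Computing each x[n]:
x[0] = 2
x[1] = -1
x[2] = 2
x[3] = -3
x[4] = 3
x[5] = 2

x = [2, -1, 2, -3, 3, 2]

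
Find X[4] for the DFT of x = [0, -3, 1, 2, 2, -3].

X[4] = Σ(n=0 to 5) x[n] · ω_6^(4n) where ω_6 = e^(-2πi/6)
= (0)·ω_6^0 + (-3)·ω_6^4 + (1)·ω_6^8 + (2)·ω_6^12 + (2)·ω_6^16 + (-3)·ω_6^20

X[4] = 3.5000+0.8660i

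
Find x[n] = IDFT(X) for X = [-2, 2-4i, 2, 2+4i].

x[n] = (1/4) Σ(k=0 to 3) X[k] · e^(2πikn/4)

Computing each x[n]:
x[0] = 1
x[1] = 1
x[2] = -1
x[3] = -3

x = [1, 1, -1, -3]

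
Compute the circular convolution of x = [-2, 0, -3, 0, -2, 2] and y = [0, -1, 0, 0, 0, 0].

(x ⊛ y)[n] = Σ(m=0 to 5) x[m] · y[(n-m) mod 6]

Computing each output sample:
(x ⊛ y)[0] = -2
(x ⊛ y)[1] = 2
(x ⊛ y)[2] = 0
(x ⊛ y)[3] = 3
(x ⊛ y)[4] = 0
(x ⊛ y)[5] = 2

x ⊛ y = [-2, 2, 0, 3, 0, 2]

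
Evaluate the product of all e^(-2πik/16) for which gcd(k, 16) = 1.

The primitive 16th roots of unity are ω_16^k for k coprime to 16: k ∈ {1, 3, 5, 7, 9, 11, 13, 15}
Their product equals the constant term of the cyclotomic polynomial Φ_16(x) up to sign.
For n ≥ 3, the product of all primitive nth roots of unity is 1. (For n=1 it is 1; for n=2 it is -1.)

1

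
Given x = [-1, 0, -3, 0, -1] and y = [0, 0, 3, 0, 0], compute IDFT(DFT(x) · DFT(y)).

(x ⊛ y)[n] = Σ(m=0 to 4) x[m] · y[(n-m) mod 5]

Computing each output sample:
(x ⊛ y)[0] = 0
(x ⊛ y)[1] = -3
(x ⊛ y)[2] = -3
(x ⊛ y)[3] = 0
(x ⊛ y)[4] = -9

x ⊛ y = [0, -3, -3, 0, -9]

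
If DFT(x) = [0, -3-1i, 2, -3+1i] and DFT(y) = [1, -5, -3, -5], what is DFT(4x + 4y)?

By linearity: DFT(4x + 4y) = 4·DFT(x) + 4·DFT(y)
= 4·[0, -3-1i, 2, -3+1i] + 4·[1, -5, -3, -5]

Computing element-wise:
Z[0] = 4·(0) + 4·(1) = 4
Z[1] = 4·(-3-1i) + 4·(-5) = -32-4i
Z[2] = 4·(2) + 4·(-3) = -4
Z[3] = 4·(-3+1i) + 4·(-5) = -32+4i

DFT(4x + 4y) = 4·X + 4·Y = [4, -32-4i, -4, -32+4i]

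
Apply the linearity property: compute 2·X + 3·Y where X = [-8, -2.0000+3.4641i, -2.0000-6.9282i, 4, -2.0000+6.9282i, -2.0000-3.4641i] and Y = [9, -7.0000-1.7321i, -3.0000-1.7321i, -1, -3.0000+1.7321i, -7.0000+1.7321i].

By linearity: DFT(2x + 3y) = 2·DFT(x) + 3·DFT(y)
= 2·[-8, -2.0000+3.4641i, -2.0000-6.9282i, 4, -2.0000+6.9282i, -2.0000-3.4641i] + 3·[9, -7.0000-1.7321i, -3.0000-1.7321i, -1, -3.0000+1.7321i, -7.0000+1.7321i]

Computing element-wise:
Z[0] = 2·(-8) + 3·(9) = 11
Z[1] = 2·(-2.0000+3.4641i) + 3·(-7.0000-1.7321i) = -25.0000+1.7319i
Z[2] = 2·(-2.0000-6.9282i) + 3·(-3.0000-1.7321i) = -13.0000-19.0527i
Z[3] = 2·(4) + 3·(-1) = 5
Z[4] = 2·(-2.0000+6.9282i) + 3·(-3.0000+1.7321i) = -13.0000+19.0527i
Z[5] = 2·(-2.0000-3.4641i) + 3·(-7.0000+1.7321i) = -25.0000-1.7319i

DFT(2x + 3y) = 2·X + 3·Y = [11, -25.0000+1.7319i, -13.0000-19.0527i, 5, -13.0000+19.0527i, -25.0000-1.7319i]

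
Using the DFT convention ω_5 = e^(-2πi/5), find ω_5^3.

ω_5^3 = e^(-2πi·3/5)
= cos(-2π·3/5) + i·sin(-2π·3/5)
= cos(-6π/5) + i·sin(-6π/5)

ω_5^3 = cos(-6π/5) + i·sin(-6π/5) = -0.8090+0.5878i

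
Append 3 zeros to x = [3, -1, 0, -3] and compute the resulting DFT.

Original 4-point DFT: [-1, 3-2i, 7, 3+2i]
Zero-padded 7-point DFT provides frequency interpolation.

DFT_7([x, 0, ...]) = [-1, 5.0794+2.0835i, 1.3521-1.3706i, 4.5685+3.3587i, 4.5685-3.3587i, 1.3521+1.3706i, 5.0794-2.0835i]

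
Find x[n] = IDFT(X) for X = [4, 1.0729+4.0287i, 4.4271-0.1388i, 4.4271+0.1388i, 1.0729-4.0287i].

x[n] = (1/5) Σ(k=0 to 4) X[k] · e^(2πikn/5)

Computing each x[n]:
x[0] = 3
x[1] = -2
x[2] = 0
x[3] = 2
x[4] = 1

x = [3, -2, 0, 2, 1]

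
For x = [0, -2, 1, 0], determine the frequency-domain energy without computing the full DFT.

Parseval: Σ|x[n]|² = (1/N)Σ|X[k]|², so Σ|X[k]|² = N·Σ|x[n]|² = 4·5.0000

Σ|X[k]|² = N·Σ|x[n]|² = 4·5.0000 = 20.0000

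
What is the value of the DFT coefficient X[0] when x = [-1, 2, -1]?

X[0] = Σ(n=0 to 2) x[n] · ω_3^0 = Σ x[n]
= (-1) + (2) + (-1)

X[0] = 0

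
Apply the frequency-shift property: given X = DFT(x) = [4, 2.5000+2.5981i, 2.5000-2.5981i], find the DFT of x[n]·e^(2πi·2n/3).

Modulation property: DFT(ω_3^(-2n)·x[n]) = X[(k-2) mod 3], so circularly shift X by 2 positions.

X[k-2] = [2.5000+2.5981i, 2.5000-2.5981i, 4]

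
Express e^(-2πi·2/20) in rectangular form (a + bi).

ω_20^2 = e^(-2πi·2/20)
= cos(-2π·2/20) + i·sin(-2π·2/20)
= cos(-4π/20) + i·sin(-4π/20)

ω_20^2 = cos(-4π/20) + i·sin(-4π/20) = 0.8090-0.5878i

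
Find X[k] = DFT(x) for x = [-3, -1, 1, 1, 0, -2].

X[k] = Σ(n=0 to 5) x[n] · ω_6^(nk)
where ω_6 = e^(-2πi/6)

Computing each X[k]:
X[0] = -4
X[1] = -6.0000-1.7321i
X[2] = -1
X[3] = 0
X[4] = -1
X[5] = -6.0000+1.7321i

X = [-4, -6.0000-1.7321i, -1, 0, -1, -6.0000+1.7321i]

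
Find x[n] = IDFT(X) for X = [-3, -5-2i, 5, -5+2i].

x[n] = (1/4) Σ(k=0 to 3) X[k] · e^(2πikn/4)

Computing each x[n]:
x[0] = -2
x[1] = -1
x[2] = 3
x[3] = -3

x = [-2, -1, 3, -3]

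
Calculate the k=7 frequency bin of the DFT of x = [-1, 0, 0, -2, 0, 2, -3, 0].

X[7] = Σ(n=0 to 7) x[n] · ω_8^(7n) where ω_8 = e^(-2πi/8)
= (-1)·ω_8^0 + (0)·ω_8^7 + (0)·ω_8^14 + (-2)·ω_8^21 + (0)·ω_8^28 + (2)·ω_8^35 + (-3)·ω_8^42 + (0)·ω_8^49

X[7] = -1.0000+0.1716i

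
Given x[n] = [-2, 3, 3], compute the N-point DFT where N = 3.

X[k] = Σ(n=0 to 2) x[n] · ω_3^(nk)
where ω_3 = e^(-2πi/3)

Computing each X[k]:
X[0] = 4
X[1] = -5
X[2] = -5

X = [4, -5, -5]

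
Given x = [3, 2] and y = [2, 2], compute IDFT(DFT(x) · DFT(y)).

(x ⊛ y)[n] = Σ(m=0 to 1) x[m] · y[(n-m) mod 2]

Computing each output sample:
(x ⊛ y)[0] = 10
(x ⊛ y)[1] = 10

x ⊛ y = [10, 10]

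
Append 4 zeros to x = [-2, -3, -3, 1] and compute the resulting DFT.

Original 4-point DFT: [-7, 1+4i, -3, 1-4i]
Zero-padded 8-point DFT provides frequency interpolation.

DFT_8([x, 0, ...]) = [-7, -4.8284+4.4142i, 1+4i, 0.8284-1.5858i, -3, 0.8284+1.5858i, 1-4i, -4.8284-4.4142i]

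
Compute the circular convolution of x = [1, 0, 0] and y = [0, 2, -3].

(x ⊛ y)[n] = Σ(m=0 to 2) x[m] · y[(n-m) mod 3]

Computing each output sample:
(x ⊛ y)[0] = 0
(x ⊛ y)[1] = 2
(x ⊛ y)[2] = -3

x ⊛ y = [0, 2, -3]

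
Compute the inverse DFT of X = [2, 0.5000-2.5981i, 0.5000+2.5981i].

x[n] = (1/3) Σ(k=0 to 2) X[k] · e^(2πikn/3)

Computing each x[n]:
x[0] = 1
x[1] = 2
x[2] = -1

x = [1, 2, -1]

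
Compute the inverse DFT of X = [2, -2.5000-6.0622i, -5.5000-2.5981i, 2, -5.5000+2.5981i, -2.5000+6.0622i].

x[n] = (1/6) Σ(k=0 to 5) X[k] · e^(2πikn/6)

Computing each x[n]:
x[0] = -2
x[1] = 3
x[2] = 3
x[3] = -1
x[4] = 1
x[5] = -2

x = [-2, 3, 3, -1, 1, -2]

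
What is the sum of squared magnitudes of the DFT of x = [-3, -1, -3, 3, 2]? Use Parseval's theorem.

Parseval: Σ|x[n]|² = (1/N)Σ|X[k]|², so Σ|X[k]|² = N·Σ|x[n]|² = 5·32.0000

Σ|X[k]|² = N·Σ|x[n]|² = 5·32.0000 = 160.0000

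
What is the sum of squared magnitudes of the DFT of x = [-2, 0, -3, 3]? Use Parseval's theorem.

Parseval: Σ|x[n]|² = (1/N)Σ|X[k]|², so Σ|X[k]|² = N·Σ|x[n]|² = 4·22.0000

Σ|X[k]|² = N·Σ|x[n]|² = 4·22.0000 = 88.0000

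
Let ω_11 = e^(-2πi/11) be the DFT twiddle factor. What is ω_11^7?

ω_11^7 = e^(-2πi·7/11)
= cos(-2π·7/11) + i·sin(-2π·7/11)
= cos(-14π/11) + i·sin(-14π/11)

ω_11^7 = cos(-14π/11) + i·sin(-14π/11) = -0.6549+0.7557i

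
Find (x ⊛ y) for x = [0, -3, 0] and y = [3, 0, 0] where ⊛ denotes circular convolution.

(x ⊛ y)[n] = Σ(m=0 to 2) x[m] · y[(n-m) mod 3]

Computing each output sample:
(x ⊛ y)[0] = 0
(x ⊛ y)[1] = -9
(x ⊛ y)[2] = 0

x ⊛ y = [0, -9, 0]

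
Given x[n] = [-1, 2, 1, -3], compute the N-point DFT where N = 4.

X[k] = Σ(n=0 to 3) x[n] · ω_4^(nk)
where ω_4 = e^(-2πi/4)

Computing each X[k]:
X[0] = -1
X[1] = -2-5i
X[2] = 1
X[3] = -2+5i

X = [-1, -2-5i, 1, -2+5i]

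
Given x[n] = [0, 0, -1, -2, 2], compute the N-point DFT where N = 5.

X[k] = Σ(n=0 to 4) x[n] · ω_5^(nk)
where ω_5 = e^(-2πi/5)

Computing each X[k]:
X[0] = -1
X[1] = 3.0451+1.3143i
X[2] = -2.5451+2.1266i
X[3] = -2.5451-2.1266i
X[4] = 3.0451-1.3143i

X = [-1, 3.0451+1.3143i, -2.5451+2.1266i, -2.5451-2.1266i, 3.0451-1.3143i]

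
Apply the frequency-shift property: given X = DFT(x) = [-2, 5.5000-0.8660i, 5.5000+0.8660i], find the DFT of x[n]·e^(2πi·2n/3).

Modulation property: DFT(ω_3^(-2n)·x[n]) = X[(k-2) mod 3], so circularly shift X by 2 positions.

X[k-2] = [5.5000-0.8660i, 5.5000+0.8660i, -2]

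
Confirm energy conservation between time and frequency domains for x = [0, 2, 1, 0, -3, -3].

Time domain:
Σ|x[n]|² = |0|² + |2|² + |1|² + |0|² + |-3|² + |-3|² = 23.0000

Frequency domain:
(1/6)Σ|X[k]|² = (1/6)(|-3|² + |0.5000-7.7942i|² + |1.5000-0.8660i|² + |-1|² + |1.5000+0.8660i|² + |0.5000+7.7942i|²) = (1/6)·138.0000 = 23.0000

Both sides agree, confirming Parseval's theorem.

Σ|x[n]|² = (1/N)Σ|X[k]|² = 23.0000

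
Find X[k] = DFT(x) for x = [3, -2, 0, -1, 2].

X[k] = Σ(n=0 to 4) x[n] · ω_5^(nk)
where ω_5 = e^(-2πi/5)

Computing each X[k]:
X[0] = 2
X[1] = 3.8090+3.2164i
X[2] = 2.6910+3.3022i
X[3] = 2.6910-3.3022i
X[4] = 3.8090-3.2164i

X = [2, 3.8090+3.2164i, 2.6910+3.3022i, 2.6910-3.3022i, 3.8090-3.2164i]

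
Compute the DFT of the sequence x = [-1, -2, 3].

X[k] = Σ(n=0 to 2) x[n] · ω_3^(nk)
where ω_3 = e^(-2πi/3)

Computing each X[k]:
X[0] = 0
X[1] = -1.5000+4.3301i
X[2] = -1.5000-4.3301i

X = [0, -1.5000+4.3301i, -1.5000-4.3301i]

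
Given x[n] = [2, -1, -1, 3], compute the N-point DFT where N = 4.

X[k] = Σ(n=0 to 3) x[n] · ω_4^(nk)
where ω_4 = e^(-2πi/4)

Computing each X[k]:
X[0] = 3
X[1] = 3+4i
X[2] = -1
X[3] = 3-4i

X = [3, 3+4i, -1, 3-4i]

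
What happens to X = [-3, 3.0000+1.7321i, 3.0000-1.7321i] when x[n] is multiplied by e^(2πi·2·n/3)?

Modulation property: DFT(ω_3^(-2n)·x[n]) = X[(k-2) mod 3], so circularly shift X by 2 positions.

X[k-2] = [3.0000+1.7321i, 3.0000-1.7321i, -3]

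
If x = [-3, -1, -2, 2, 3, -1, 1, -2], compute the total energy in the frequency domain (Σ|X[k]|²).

Parseval: Σ|x[n]|² = (1/N)Σ|X[k]|², so Σ|X[k]|² = N·Σ|x[n]|² = 8·33.0000

Σ|X[k]|² = N·Σ|x[n]|² = 8·33.0000 = 264.0000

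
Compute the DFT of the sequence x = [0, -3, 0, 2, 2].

X[k] = Σ(n=0 to 4) x[n] · ω_5^(nk)
where ω_5 = e^(-2πi/5)

Computing each X[k]:
X[0] = 1
X[1] = -1.9271+5.9309i
X[2] = 1.4271+1.0368i
X[3] = 1.4271-1.0368i
X[4] = -1.9271-5.9309i

X = [1, -1.9271+5.9309i, 1.4271+1.0368i, 1.4271-1.0368i, -1.9271-5.9309i]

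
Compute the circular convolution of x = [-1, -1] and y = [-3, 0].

(x ⊛ y)[n] = Σ(m=0 to 1) x[m] · y[(n-m) mod 2]

Computing each output sample:
(x ⊛ y)[0] = 3
(x ⊛ y)[1] = 3

x ⊛ y = [3, 3]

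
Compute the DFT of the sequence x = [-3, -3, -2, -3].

X[k] = Σ(n=0 to 3) x[n] · ω_4^(nk)
where ω_4 = e^(-2πi/4)

Computing each X[k]:
X[0] = -11
X[1] = -1
X[2] = 1
X[3] = -1

X = [-11, -1, 1, -1]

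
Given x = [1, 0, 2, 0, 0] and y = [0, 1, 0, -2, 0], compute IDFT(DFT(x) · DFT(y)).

(x ⊛ y)[n] = Σ(m=0 to 4) x[m] · y[(n-m) mod 5]

Computing each output sample:
(x ⊛ y)[0] = -4
(x ⊛ y)[1] = 1
(x ⊛ y)[2] = 0
(x ⊛ y)[3] = 0
(x ⊛ y)[4] = 0

x ⊛ y = [-4, 1, 0, 0, 0]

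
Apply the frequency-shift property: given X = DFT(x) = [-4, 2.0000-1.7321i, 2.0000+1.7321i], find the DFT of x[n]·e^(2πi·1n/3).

Modulation property: DFT(ω_3^(-1n)·x[n]) = X[(k-1) mod 3], so circularly shift X by 1 positions.

X[k-1] = [2.0000+1.7321i, -4, 2.0000-1.7321i]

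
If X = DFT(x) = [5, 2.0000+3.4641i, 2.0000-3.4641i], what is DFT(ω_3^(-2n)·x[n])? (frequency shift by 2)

Modulation property: DFT(ω_3^(-2n)·x[n]) = X[(k-2) mod 3], so circularly shift X by 2 positions.

X[k-2] = [2.0000+3.4641i, 2.0000-3.4641i, 5]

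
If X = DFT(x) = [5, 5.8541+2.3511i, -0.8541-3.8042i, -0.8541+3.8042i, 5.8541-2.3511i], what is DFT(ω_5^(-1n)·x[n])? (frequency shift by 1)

Modulation property: DFT(ω_5^(-1n)·x[n]) = X[(k-1) mod 5], so circularly shift X by 1 positions.

X[k-1] = [5.8541-2.3511i, 5, 5.8541+2.3511i, -0.8541-3.8042i, -0.8541+3.8042i]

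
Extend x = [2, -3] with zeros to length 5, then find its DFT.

Original 2-point DFT: [-1, 5]
Zero-padded 5-point DFT provides frequency interpolation.

DFT_5([x, 0, ...]) = [-1, 1.0729+2.8532i, 4.4271+1.7634i, 4.4271-1.7634i, 1.0729-2.8532i]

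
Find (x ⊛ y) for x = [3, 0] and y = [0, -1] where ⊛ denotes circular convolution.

(x ⊛ y)[n] = Σ(m=0 to 1) x[m] · y[(n-m) mod 2]

Computing each output sample:
(x ⊛ y)[0] = 0
(x ⊛ y)[1] = -3

x ⊛ y = [0, -3]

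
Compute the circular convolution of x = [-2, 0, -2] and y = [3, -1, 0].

(x ⊛ y)[n] = Σ(m=0 to 2) x[m] · y[(n-m) mod 3]

Computing each output sample:
(x ⊛ y)[0] = -4
(x ⊛ y)[1] = 2
(x ⊛ y)[2] = -6

x ⊛ y = [-4, 2, -6]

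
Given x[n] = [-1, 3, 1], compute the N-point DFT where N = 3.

X[k] = Σ(n=0 to 2) x[n] · ω_3^(nk)
where ω_3 = e^(-2πi/3)

Computing each X[k]:
X[0] = 3
X[1] = -3.0000-1.7321i
X[2] = -3.0000+1.7321i

X = [3, -3.0000-1.7321i, -3.0000+1.7321i]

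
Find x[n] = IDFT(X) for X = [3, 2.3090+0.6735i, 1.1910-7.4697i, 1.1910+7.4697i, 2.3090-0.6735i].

x[n] = (1/5) Σ(k=0 to 4) X[k] · e^(2πikn/5)

Computing each x[n]:
x[0] = 2
x[1] = 2
x[2] = -3
x[3] = 3
x[4] = -1

x = [2, 2, -3, 3, -1]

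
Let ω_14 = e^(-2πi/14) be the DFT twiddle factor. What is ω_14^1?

ω_14^1 = e^(-2πi·1/14)
= cos(-2π·1/14) + i·sin(-2π·1/14)
= cos(-2π/14) + i·sin(-2π/14)

ω_14^1 = cos(-2π/14) + i·sin(-2π/14) = 0.9010-0.4339i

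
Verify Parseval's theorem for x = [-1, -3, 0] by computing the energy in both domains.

Time domain:
Σ|x[n]|² = |-1|² + |-3|² + |0|² = 10.0000

Frequency domain:
(1/3)Σ|X[k]|² = (1/3)(|-4|² + |0.5000+2.5981i|² + |0.5000-2.5981i|²) = (1/3)·30.0000 = 10.0000

Both sides agree, confirming Parseval's theorem.

Σ|x[n]|² = (1/N)Σ|X[k]|² = 10.0000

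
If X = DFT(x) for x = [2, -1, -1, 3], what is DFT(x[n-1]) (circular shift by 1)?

Time shift by 1: X_shifted[k] = ω_4^(1k) · X[k]
Shifted x = [3, 2, -1, -1]

DFT(x[n-1]) = [3, 4-3i, 1, 4+3i]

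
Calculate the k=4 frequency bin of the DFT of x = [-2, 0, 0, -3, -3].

X[4] = Σ(n=0 to 4) x[n] · ω_5^(4n) where ω_5 = e^(-2πi/5)
= (-2)·ω_5^0 + (0)·ω_5^4 + (0)·ω_5^8 + (-3)·ω_5^12 + (-3)·ω_5^16

X[4] = -0.5000+4.6165i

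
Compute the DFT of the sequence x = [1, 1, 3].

X[k] = Σ(n=0 to 2) x[n] · ω_3^(nk)
where ω_3 = e^(-2πi/3)

Computing each X[k]:
X[0] = 5
X[1] = -1.0000+1.7321i
X[2] = -1.0000-1.7321i

X = [5, -1.0000+1.7321i, -1.0000-1.7321i]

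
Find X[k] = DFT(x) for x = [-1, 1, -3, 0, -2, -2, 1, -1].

X[k] = Σ(n=0 to 7) x[n] · ω_8^(nk)
where ω_8 = e^(-2πi/8)

Computing each X[k]:
X[0] = -7
X[1] = 2.4142+1.1716i
X[2] = -1
X[3] = -0.4142-6.8284i
X[4] = -3
X[5] = -0.4142+6.8284i
X[6] = -1
X[7] = 2.4142-1.1716i

X = [-7, 2.4142+1.1716i, -1, -0.4142-6.8284i, -3, -0.4142+6.8284i, -1, 2.4142-1.1716i]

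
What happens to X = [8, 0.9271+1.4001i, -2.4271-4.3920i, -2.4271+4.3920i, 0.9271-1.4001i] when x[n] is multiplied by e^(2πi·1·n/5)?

Modulation property: DFT(ω_5^(-1n)·x[n]) = X[(k-1) mod 5], so circularly shift X by 1 positions.

X[k-1] = [0.9271-1.4001i, 8, 0.9271+1.4001i, -2.4271-4.3920i, -2.4271+4.3920i]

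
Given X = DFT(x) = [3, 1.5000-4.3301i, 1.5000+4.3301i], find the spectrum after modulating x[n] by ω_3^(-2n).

Modulation property: DFT(ω_3^(-2n)·x[n]) = X[(k-2) mod 3], so circularly shift X by 2 positions.

X[k-2] = [1.5000-4.3301i, 1.5000+4.3301i, 3]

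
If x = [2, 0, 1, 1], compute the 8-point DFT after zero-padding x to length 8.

Original 4-point DFT: [4, 1+1i, 2, 1-1i]
Zero-padded 8-point DFT provides frequency interpolation.

DFT_8([x, 0, ...]) = [4, 1.2929-1.7071i, 1+1i, 2.7071+0.2929i, 2, 2.7071-0.2929i, 1-1i, 1.2929+1.7071i]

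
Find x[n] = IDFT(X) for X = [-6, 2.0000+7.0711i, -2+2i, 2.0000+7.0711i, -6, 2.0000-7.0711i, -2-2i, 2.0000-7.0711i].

x[n] = (1/8) Σ(k=0 to 7) X[k] · e^(2πikn/8)

Computing each x[n]:
x[0] = -1
x[1] = -3
x[2] = -1
x[3] = -2
x[4] = -3
x[5] = 2
x[6] = -1
x[7] = 3

x = [-1, -3, -1, -2, -3, 2, -1, 3]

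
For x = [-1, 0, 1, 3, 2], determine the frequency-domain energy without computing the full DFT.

Parseval: Σ|x[n]|² = (1/N)Σ|X[k]|², so Σ|X[k]|² = N·Σ|x[n]|² = 5·15.0000

Σ|X[k]|² = N·Σ|x[n]|² = 5·15.0000 = 75.0000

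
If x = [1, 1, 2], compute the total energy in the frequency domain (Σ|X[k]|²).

Parseval: Σ|x[n]|² = (1/N)Σ|X[k]|², so Σ|X[k]|² = N·Σ|x[n]|² = 3·6.0000

Σ|X[k]|² = N·Σ|x[n]|² = 3·6.0000 = 18.0000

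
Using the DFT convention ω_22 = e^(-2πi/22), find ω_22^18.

ω_22^18 = e^(-2πi·18/22)
= cos(-2π·18/22) + i·sin(-2π·18/22)
= cos(-36π/22) + i·sin(-36π/22)

ω_22^18 = cos(-36π/22) + i·sin(-36π/22) = 0.4154+0.9096i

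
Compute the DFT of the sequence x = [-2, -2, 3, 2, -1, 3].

X[k] = Σ(n=0 to 5) x[n] · ω_6^(nk)
where ω_6 = e^(-2πi/6)

Computing each X[k]:
X[0] = 3
X[1] = -4.5000+0.8660i
X[2] = -1.5000+7.7942i
X[3] = -3
X[4] = -1.5000-7.7942i
X[5] = -4.5000-0.8660i

X = [3, -4.5000+0.8660i, -1.5000+7.7942i, -3, -1.5000-7.7942i, -4.5000-0.8660i]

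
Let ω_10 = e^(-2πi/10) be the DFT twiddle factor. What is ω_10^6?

ω_10^6 = e^(-2πi·6/10)
= cos(-2π·6/10) + i·sin(-2π·6/10)
= cos(-12π/10) + i·sin(-12π/10)

ω_10^6 = cos(-12π/10) + i·sin(-12π/10) = -0.8090+0.5878i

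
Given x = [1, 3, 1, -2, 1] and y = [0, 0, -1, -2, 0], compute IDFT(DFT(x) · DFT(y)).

(x ⊛ y)[n] = Σ(m=0 to 4) x[m] · y[(n-m) mod 5]

Computing each output sample:
(x ⊛ y)[0] = 0
(x ⊛ y)[1] = 3
(x ⊛ y)[2] = -3
(x ⊛ y)[3] = -5
(x ⊛ y)[4] = -7

x ⊛ y = [0, 3, -3, -5, -7]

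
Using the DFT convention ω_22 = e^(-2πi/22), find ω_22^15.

ω_22^15 = e^(-2πi·15/22)
= cos(-2π·15/22) + i·sin(-2π·15/22)
= cos(-30π/22) + i·sin(-30π/22)

ω_22^15 = cos(-30π/22) + i·sin(-30π/22) = -0.4154+0.9096i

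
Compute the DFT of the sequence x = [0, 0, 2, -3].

X[k] = Σ(n=0 to 3) x[n] · ω_4^(nk)
where ω_4 = e^(-2πi/4)

Computing each X[k]:
X[0] = -1
X[1] = -2-3i
X[2] = 5
X[3] = -2+3i

X = [-1, -2-3i, 5, -2+3i]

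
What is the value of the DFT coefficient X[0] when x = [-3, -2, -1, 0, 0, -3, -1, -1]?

X[0] = Σ(n=0 to 7) x[n] · ω_8^0 = Σ x[n]
= (-3) + (-2) + (-1) + (0) + (0) + (-3) + (-1) + (-1)

X[0] = -11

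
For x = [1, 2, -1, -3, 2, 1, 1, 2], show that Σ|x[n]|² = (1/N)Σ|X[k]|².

Time domain:
Σ|x[n]|² = |1|² + |2|² + |-1|² + |-3|² + |2|² + |1|² + |1|² + |2|² = 25.0000

Frequency domain:
(1/8)Σ|X[k]|² = (1/8)(|5|² + |3.2426+4.8284i|² + |3-4i|² + |-5.2426+0.8284i|² + |1|² + |-5.2426-0.8284i|² + |3+4i|² + |3.2426-4.8284i|²) = (1/8)·200.0000 = 25.0000

Both sides agree, confirming Parseval's theorem.

Σ|x[n]|² = (1/N)Σ|X[k]|² = 25.0000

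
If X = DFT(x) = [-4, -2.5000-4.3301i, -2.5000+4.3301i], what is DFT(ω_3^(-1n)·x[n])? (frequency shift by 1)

Modulation property: DFT(ω_3^(-1n)·x[n]) = X[(k-1) mod 3], so circularly shift X by 1 positions.

X[k-1] = [-2.5000+4.3301i, -4, -2.5000-4.3301i]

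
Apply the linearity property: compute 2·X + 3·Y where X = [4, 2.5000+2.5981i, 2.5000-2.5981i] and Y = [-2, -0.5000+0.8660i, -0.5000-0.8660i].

By linearity: DFT(2x + 3y) = 2·DFT(x) + 3·DFT(y)
= 2·[4, 2.5000+2.5981i, 2.5000-2.5981i] + 3·[-2, -0.5000+0.8660i, -0.5000-0.8660i]

Computing element-wise:
Z[0] = 2·(4) + 3·(-2) = 2
Z[1] = 2·(2.5000+2.5981i) + 3·(-0.5000+0.8660i) = 3.5000+7.7942i
Z[2] = 2·(2.5000-2.5981i) + 3·(-0.5000-0.8660i) = 3.5000-7.7942i

DFT(2x + 3y) = 2·X + 3·Y = [2, 3.5000+7.7942i, 3.5000-7.7942i]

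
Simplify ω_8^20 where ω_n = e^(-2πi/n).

Since ω_8^8 = 1, powers reduce modulo 8.
20 mod 8 = 4
So ω_8^20 = ω_8^4 = e^(-2πi·4/8)

ω_8^20 = ω_8^4 = -1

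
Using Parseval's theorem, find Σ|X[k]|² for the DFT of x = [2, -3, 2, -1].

Parseval: Σ|x[n]|² = (1/N)Σ|X[k]|², so Σ|X[k]|² = N·Σ|x[n]|² = 4·18.0000

Σ|X[k]|² = N·Σ|x[n]|² = 4·18.0000 = 72.0000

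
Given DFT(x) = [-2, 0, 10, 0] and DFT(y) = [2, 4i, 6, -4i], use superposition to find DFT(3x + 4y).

By linearity: DFT(3x + 4y) = 3·DFT(x) + 4·DFT(y)
= 3·[-2, 0, 10, 0] + 4·[2, 4i, 6, -4i]

Computing element-wise:
Z[0] = 3·(-2) + 4·(2) = 2
Z[1] = 3·(0) + 4·(4i) = 16i
Z[2] = 3·(10) + 4·(6) = 54
Z[3] = 3·(0) + 4·(-4i) = -16i

DFT(3x + 4y) = 3·X + 4·Y = [2, 16i, 54, -16i]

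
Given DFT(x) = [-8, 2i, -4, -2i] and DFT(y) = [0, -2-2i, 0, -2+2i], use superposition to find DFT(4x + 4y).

By linearity: DFT(4x + 4y) = 4·DFT(x) + 4·DFT(y)
= 4·[-8, 2i, -4, -2i] + 4·[0, -2-2i, 0, -2+2i]

Computing element-wise:
Z[0] = 4·(-8) + 4·(0) = -32
Z[1] = 4·(2i) + 4·(-2-2i) = -8
Z[2] = 4·(-4) + 4·(0) = -16
Z[3] = 4·(-2i) + 4·(-2+2i) = -8

DFT(4x + 4y) = 4·X + 4·Y = [-32, -8, -16, -8]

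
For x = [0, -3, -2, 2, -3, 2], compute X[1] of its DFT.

X[1] = Σ(n=0 to 5) x[n] · ω_6^(1n) where ω_6 = e^(-2πi/6)
= (0)·ω_6^0 + (-3)·ω_6^1 + (-2)·ω_6^2 + (2)·ω_6^3 + (-3)·ω_6^4 + (2)·ω_6^5

X[1] = 3.4641i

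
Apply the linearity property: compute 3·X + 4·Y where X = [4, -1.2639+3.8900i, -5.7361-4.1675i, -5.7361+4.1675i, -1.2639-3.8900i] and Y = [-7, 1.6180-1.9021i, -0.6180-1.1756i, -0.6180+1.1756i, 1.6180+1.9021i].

By linearity: DFT(3x + 4y) = 3·DFT(x) + 4·DFT(y)
= 3·[4, -1.2639+3.8900i, -5.7361-4.1675i, -5.7361+4.1675i, -1.2639-3.8900i] + 4·[-7, 1.6180-1.9021i, -0.6180-1.1756i, -0.6180+1.1756i, 1.6180+1.9021i]

Computing element-wise:
Z[0] = 3·(4) + 4·(-7) = -16
Z[1] = 3·(-1.2639+3.8900i) + 4·(1.6180-1.9021i) = 2.6803+4.0616i
Z[2] = 3·(-5.7361-4.1675i) + 4·(-0.6180-1.1756i) = -19.6803-17.2049i
Z[3] = 3·(-5.7361+4.1675i) + 4·(-0.6180+1.1756i) = -19.6803+17.2049i
Z[4] = 3·(-1.2639-3.8900i) + 4·(1.6180+1.9021i) = 2.6803-4.0616i

DFT(3x + 4y) = 3·X + 4·Y = [-16, 2.6803+4.0616i, -19.6803-17.2049i, -19.6803+17.2049i, 2.6803-4.0616i]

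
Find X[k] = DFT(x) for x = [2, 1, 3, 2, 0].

X[k] = Σ(n=0 to 4) x[n] · ω_5^(nk)
where ω_5 = e^(-2πi/5)

Computing each X[k]:
X[0] = 8
X[1] = -1.7361-1.5388i
X[2] = 2.7361+0.3633i
X[3] = 2.7361-0.3633i
X[4] = -1.7361+1.5388i

X = [8, -1.7361-1.5388i, 2.7361+0.3633i, 2.7361-0.3633i, -1.7361+1.5388i]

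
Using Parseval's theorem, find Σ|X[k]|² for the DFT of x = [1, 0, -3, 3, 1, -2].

Parseval: Σ|x[n]|² = (1/N)Σ|X[k]|², so Σ|X[k]|² = N·Σ|x[n]|² = 6·24.0000

Σ|X[k]|² = N·Σ|x[n]|² = 6·24.0000 = 144.0000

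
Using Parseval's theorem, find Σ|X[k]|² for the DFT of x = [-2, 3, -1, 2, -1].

Parseval: Σ|x[n]|² = (1/N)Σ|X[k]|², so Σ|X[k]|² = N·Σ|x[n]|² = 5·19.0000

Σ|X[k]|² = N·Σ|x[n]|² = 5·19.0000 = 95.0000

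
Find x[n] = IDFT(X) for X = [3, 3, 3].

x[n] = (1/3) Σ(k=0 to 2) X[k] · e^(2πikn/3)

Computing each x[n]:
x[0] = 3
x[1] = 0
x[2] = 0

x = [3, 0, 0]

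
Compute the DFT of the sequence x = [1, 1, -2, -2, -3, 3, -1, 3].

X[k] = Σ(n=0 to 7) x[n] · ω_8^(nk)
where ω_8 = e^(-2πi/8)

Computing each X[k]:
X[0] = 0
X[1] = 6.1213+5.9497i
X[2] = 1-3i
X[3] = 1.8787+3.9497i
X[4] = -10
X[5] = 1.8787-3.9497i
X[6] = 1+3i
X[7] = 6.1213-5.9497i

X = [0, 6.1213+5.9497i, 1-3i, 1.8787+3.9497i, -10, 1.8787-3.9497i, 1+3i, 6.1213-5.9497i]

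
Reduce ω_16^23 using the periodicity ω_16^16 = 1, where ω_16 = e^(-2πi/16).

Since ω_16^16 = 1, powers reduce modulo 16.
23 mod 16 = 7
So ω_16^23 = ω_16^7 = e^(-2πi·7/16)

ω_16^23 = ω_16^7 = -0.9239-0.3827i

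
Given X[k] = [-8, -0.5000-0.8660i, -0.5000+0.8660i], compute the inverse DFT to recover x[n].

x[n] = (1/3) Σ(k=0 to 2) X[k] · e^(2πikn/3)

Computing each x[n]:
x[0] = -3
x[1] = -2
x[2] = -3

x = [-3, -2, -3]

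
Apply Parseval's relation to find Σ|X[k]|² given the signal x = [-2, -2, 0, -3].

Parseval: Σ|x[n]|² = (1/N)Σ|X[k]|², so Σ|X[k]|² = N·Σ|x[n]|² = 4·17.0000

Σ|X[k]|² = N·Σ|x[n]|² = 4·17.0000 = 68.0000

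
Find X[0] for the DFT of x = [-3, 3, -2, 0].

X[0] = Σ(n=0 to 3) x[n] · ω_4^0 = Σ x[n]
= (-3) + (3) + (-2) + (0)

X[0] = -2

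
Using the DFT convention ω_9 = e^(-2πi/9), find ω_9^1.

ω_9^1 = e^(-2πi·1/9)
= cos(-2π·1/9) + i·sin(-2π·1/9)
= cos(-2π/9) + i·sin(-2π/9)

ω_9^1 = cos(-2π/9) + i·sin(-2π/9) = 0.7660-0.6428i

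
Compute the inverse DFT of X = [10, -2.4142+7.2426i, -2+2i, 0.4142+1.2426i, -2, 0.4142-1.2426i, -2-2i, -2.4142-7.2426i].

x[n] = (1/8) Σ(k=0 to 7) X[k] · e^(2πikn/8)

Computing each x[n]:
x[0] = 0
x[1] = -1
x[2] = 0
x[3] = 1
x[4] = 1
x[5] = 3
x[6] = 3
x[7] = 3

x = [0, -1, 0, 1, 1, 3, 3, 3]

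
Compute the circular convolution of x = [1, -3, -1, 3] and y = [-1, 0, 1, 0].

(x ⊛ y)[n] = Σ(m=0 to 3) x[m] · y[(n-m) mod 4]

Computing each output sample:
(x ⊛ y)[0] = -2
(x ⊛ y)[1] = 6
(x ⊛ y)[2] = 2
(x ⊛ y)[3] = -6

x ⊛ y = [-2, 6, 2, -6]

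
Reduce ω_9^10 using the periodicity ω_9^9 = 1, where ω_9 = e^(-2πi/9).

Since ω_9^9 = 1, powers reduce modulo 9.
10 mod 9 = 1
So ω_9^10 = ω_9^1 = e^(-2πi·1/9)

ω_9^10 = ω_9^1 = 0.7660-0.6428i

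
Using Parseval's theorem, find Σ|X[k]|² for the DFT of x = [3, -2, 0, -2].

Parseval: Σ|x[n]|² = (1/N)Σ|X[k]|², so Σ|X[k]|² = N·Σ|x[n]|² = 4·17.0000

Σ|X[k]|² = N·Σ|x[n]|² = 4·17.0000 = 68.0000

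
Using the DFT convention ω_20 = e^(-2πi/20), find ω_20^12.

ω_20^12 = e^(-2πi·12/20)
= cos(-2π·12/20) + i·sin(-2π·12/20)
= cos(-24π/20) + i·sin(-24π/20)

ω_20^12 = cos(-24π/20) + i·sin(-24π/20) = -0.8090+0.5878i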